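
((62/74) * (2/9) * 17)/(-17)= -62/333 = -0.19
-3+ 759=756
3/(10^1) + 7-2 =53/10 = 5.30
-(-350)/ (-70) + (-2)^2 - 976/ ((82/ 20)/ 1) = -9801/41 = -239.05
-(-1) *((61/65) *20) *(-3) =-732/13 = -56.31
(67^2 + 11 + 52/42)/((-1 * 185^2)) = -94526/718725 = -0.13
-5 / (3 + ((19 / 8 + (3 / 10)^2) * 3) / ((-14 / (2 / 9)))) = -21000/12107 = -1.73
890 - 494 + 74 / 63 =25022/63 = 397.17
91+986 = 1077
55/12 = 4.58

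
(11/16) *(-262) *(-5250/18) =52536.46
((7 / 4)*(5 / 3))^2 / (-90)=-245/2592 = -0.09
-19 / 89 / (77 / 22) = -0.06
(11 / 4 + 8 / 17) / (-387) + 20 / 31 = 173177/271932 = 0.64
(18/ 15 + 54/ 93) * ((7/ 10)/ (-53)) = -966/41075 = -0.02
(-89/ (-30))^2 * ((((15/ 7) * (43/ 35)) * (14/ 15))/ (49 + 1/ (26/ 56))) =4427839/10473750 = 0.42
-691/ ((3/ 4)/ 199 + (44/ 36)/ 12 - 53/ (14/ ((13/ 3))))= 25989201/613027 = 42.39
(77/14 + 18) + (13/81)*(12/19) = 24215/1026 = 23.60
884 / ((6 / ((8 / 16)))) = 221/3 = 73.67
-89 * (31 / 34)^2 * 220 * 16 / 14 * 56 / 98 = -150531040/14161 = -10629.97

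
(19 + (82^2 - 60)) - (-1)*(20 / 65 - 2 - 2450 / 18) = 765788/117 = 6545.20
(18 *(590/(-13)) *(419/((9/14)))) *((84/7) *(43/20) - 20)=-40146904/13 = -3088223.38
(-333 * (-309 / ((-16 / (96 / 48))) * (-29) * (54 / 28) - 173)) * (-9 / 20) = -783185031/2240 = -349636.17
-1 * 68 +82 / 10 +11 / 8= -2337/40 = -58.42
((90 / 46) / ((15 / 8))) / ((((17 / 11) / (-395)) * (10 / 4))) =-41712/391 = -106.68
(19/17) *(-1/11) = -19/187 = -0.10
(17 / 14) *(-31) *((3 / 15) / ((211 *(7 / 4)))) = -1054/51695 = -0.02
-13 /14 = -0.93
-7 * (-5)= 35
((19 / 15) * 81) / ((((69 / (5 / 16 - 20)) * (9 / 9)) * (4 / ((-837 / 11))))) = 9017001/16192 = 556.88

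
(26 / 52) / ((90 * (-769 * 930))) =-1/128730600 = 0.00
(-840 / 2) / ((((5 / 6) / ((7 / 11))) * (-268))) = 882/737 = 1.20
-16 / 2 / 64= -1/8 = -0.12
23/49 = 0.47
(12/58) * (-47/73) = -282/2117 = -0.13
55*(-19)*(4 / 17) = -4180/17 = -245.88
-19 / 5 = -3.80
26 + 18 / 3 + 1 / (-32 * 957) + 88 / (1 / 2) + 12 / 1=6737279/30624 = 220.00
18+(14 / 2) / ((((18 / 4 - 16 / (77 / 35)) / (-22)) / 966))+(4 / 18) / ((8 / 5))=117860921/2196 = 53670.73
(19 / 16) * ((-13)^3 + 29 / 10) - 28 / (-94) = -2605.20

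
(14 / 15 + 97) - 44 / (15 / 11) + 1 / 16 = 3155/48 = 65.73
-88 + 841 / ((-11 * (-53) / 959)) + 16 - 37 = 742972/583 = 1274.39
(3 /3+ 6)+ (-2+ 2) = 7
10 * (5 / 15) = 3.33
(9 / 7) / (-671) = -9/4697 = 0.00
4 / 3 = 1.33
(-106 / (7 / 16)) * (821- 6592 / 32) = -1043040/7 = -149005.71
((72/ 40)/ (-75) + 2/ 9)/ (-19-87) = -223/119250 = 0.00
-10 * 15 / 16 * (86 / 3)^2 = -7704.17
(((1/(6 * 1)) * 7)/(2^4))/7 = 0.01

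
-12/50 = -6/25 = -0.24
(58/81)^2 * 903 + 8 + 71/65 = 67109177/142155 = 472.08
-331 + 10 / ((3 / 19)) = -803/3 = -267.67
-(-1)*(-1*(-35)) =35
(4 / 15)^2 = 16/225 = 0.07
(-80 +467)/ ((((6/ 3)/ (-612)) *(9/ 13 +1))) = -769743/11 = -69976.64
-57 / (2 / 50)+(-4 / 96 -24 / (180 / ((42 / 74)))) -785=-9812921/4440 = -2210.12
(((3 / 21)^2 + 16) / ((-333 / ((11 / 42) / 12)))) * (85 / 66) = -66725/49342608 = 0.00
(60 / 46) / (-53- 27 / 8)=-240/10373 = -0.02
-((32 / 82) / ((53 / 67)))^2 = -1149184/4721929 = -0.24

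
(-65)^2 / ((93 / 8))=33800/93 = 363.44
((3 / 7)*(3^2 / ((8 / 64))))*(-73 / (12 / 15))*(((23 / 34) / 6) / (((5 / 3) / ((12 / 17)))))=-271998/2023 = -134.45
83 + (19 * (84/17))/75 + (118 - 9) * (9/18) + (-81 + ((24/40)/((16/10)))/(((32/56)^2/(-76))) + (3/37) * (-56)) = -17144037/503200 = -34.07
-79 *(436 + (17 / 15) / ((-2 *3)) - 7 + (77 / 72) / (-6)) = -73141913/2160 = -33862.00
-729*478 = -348462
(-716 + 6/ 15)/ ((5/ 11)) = -1574.32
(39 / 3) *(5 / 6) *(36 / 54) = 7.22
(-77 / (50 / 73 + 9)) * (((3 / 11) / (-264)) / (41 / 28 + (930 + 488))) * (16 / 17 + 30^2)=3913238/750663815 = 0.01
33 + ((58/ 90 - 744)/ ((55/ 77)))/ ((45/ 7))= -1304974/10125 = -128.89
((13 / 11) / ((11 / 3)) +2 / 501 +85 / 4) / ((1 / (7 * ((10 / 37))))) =183116815/4485954 = 40.82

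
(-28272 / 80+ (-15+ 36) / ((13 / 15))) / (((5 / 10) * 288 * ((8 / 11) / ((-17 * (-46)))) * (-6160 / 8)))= 697153/218400 = 3.19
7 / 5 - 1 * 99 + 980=4412/5 = 882.40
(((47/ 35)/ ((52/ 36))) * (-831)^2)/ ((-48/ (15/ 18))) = -32456367/2912 = -11145.73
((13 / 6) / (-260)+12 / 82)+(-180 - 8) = -924281/4920 = -187.86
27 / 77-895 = -68888/77 = -894.65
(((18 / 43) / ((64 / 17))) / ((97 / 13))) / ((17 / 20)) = 585/33368 = 0.02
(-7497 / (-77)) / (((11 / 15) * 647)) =16065/78287 = 0.21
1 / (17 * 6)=1/102 = 0.01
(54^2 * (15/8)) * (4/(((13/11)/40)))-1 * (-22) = 9623086/13 = 740237.38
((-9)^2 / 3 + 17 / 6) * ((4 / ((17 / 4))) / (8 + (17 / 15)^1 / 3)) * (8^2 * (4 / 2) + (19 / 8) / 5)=2759643/6409 = 430.59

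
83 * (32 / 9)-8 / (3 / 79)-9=679/9 = 75.44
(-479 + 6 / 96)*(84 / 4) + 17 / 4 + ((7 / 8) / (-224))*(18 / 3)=-1286843/128 = -10053.46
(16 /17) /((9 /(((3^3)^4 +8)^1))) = 8503184/153 = 55576.37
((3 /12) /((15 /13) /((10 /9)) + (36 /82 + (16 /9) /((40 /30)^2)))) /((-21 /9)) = -1599/36974 = -0.04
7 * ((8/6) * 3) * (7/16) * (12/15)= 49/5 = 9.80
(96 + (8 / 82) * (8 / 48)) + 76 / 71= 847858/8733 = 97.09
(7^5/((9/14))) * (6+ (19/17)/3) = 76471850/459 = 166605.34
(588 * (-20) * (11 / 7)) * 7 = -129360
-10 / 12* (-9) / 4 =1.88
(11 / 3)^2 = 13.44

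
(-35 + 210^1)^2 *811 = 24836875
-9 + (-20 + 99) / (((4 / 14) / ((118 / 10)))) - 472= 2781.70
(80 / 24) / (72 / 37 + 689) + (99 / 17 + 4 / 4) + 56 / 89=173074526/23207907 = 7.46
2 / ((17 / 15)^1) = 30/17 = 1.76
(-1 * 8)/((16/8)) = -4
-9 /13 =-0.69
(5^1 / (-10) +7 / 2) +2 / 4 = 7/2 = 3.50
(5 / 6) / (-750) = -1/900 = 0.00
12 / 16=3/4 = 0.75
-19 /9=-2.11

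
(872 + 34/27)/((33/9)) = 23578/99 = 238.16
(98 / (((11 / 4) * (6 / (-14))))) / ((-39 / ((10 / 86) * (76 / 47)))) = 1042720/2601027 = 0.40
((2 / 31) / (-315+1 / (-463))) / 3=-463/6781839 = 0.00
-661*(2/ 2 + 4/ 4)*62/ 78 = -40982/39 = -1050.82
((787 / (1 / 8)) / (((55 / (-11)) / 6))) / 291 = -12592/485 = -25.96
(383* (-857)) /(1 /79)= -25930249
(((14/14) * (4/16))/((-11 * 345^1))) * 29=-29/15180 = 0.00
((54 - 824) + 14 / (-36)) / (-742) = 1981/1908 = 1.04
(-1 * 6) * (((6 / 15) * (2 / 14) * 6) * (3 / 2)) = -108/35 = -3.09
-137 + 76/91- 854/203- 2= -142.37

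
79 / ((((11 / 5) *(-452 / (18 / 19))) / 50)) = -88875/23617 = -3.76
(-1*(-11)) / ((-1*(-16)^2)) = -11/256 = -0.04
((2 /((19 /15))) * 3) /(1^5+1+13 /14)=1260/779 = 1.62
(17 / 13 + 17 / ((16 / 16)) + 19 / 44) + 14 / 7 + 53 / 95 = 21.30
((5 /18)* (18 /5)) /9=1/9 = 0.11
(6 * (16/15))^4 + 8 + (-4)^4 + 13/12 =14571037/7500 = 1942.80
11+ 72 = 83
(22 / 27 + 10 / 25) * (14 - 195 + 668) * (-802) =-64054136/135 = -474475.08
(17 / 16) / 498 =17/7968 = 0.00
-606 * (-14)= 8484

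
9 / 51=3/17 = 0.18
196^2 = 38416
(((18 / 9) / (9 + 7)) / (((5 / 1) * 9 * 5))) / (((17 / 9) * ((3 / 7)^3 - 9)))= -343/10404000 = 0.00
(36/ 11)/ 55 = 36/605 = 0.06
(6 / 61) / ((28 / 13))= 0.05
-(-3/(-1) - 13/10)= -17/10 = -1.70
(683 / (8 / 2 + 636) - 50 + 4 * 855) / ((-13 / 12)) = -6472449/2080 = -3111.75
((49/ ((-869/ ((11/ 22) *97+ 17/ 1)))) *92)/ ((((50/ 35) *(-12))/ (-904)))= -233561734/13035 = -17918.05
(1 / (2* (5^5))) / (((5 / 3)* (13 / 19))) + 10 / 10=406307/406250 = 1.00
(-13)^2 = 169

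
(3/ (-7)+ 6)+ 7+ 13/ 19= 1763/133 = 13.26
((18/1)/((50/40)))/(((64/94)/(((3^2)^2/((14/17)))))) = 582471/280 = 2080.25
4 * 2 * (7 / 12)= 4.67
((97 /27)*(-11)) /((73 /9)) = -1067/219 = -4.87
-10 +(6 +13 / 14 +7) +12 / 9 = 221/42 = 5.26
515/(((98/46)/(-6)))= -71070/49 = -1450.41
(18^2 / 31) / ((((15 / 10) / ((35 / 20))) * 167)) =378/5177 = 0.07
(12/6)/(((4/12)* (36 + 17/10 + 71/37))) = 2220/14659 = 0.15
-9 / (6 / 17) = -51/2 = -25.50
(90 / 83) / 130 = 9/1079 = 0.01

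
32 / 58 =16/29 = 0.55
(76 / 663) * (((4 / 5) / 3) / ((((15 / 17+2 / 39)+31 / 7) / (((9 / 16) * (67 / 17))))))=26733/2115310 = 0.01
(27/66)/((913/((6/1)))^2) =162/9169259 = 0.00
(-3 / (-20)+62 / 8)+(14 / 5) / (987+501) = 5879/744 = 7.90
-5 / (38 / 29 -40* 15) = 145/17362 = 0.01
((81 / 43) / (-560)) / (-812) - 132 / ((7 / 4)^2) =-120396057/2793280 = -43.10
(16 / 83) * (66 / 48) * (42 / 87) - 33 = -79123/2407 = -32.87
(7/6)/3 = 7/18 = 0.39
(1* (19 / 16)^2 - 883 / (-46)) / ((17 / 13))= 15.76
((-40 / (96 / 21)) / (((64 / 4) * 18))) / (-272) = 35/313344 = 0.00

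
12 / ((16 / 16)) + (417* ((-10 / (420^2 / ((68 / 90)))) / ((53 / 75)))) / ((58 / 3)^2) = 419340421/34945232 = 12.00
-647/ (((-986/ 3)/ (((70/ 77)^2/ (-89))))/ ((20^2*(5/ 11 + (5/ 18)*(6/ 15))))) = -724640000/175200861 = -4.14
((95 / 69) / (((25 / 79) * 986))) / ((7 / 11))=16511/2381190 = 0.01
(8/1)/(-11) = -8/11 = -0.73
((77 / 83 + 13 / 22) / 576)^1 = 2773/1051776 = 0.00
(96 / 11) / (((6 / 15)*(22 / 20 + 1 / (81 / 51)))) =64800/5137 = 12.61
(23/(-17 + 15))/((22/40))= -230/11 = -20.91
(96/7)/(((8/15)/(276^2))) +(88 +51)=13712653/7 = 1958950.43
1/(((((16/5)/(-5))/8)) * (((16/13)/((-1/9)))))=1.13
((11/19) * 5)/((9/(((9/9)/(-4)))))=-55/684 = -0.08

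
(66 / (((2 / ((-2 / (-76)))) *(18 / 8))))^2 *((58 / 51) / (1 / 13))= 364936/165699 = 2.20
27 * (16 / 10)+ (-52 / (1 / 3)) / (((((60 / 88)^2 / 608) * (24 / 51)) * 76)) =-424616/75 = -5661.55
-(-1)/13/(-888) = -1/11544 = 0.00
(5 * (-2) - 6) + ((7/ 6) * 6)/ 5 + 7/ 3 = -184/15 = -12.27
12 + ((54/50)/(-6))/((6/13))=1161/100 = 11.61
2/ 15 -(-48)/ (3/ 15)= 240.13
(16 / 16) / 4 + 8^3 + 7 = 2077/4 = 519.25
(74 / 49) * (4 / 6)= 148/147 = 1.01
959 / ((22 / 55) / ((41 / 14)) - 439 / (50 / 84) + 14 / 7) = -982975/753768 = -1.30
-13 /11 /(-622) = 13/6842 = 0.00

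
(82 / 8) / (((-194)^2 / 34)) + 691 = 52013649/75272 = 691.01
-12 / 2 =-6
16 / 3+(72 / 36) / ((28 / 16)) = 136/21 = 6.48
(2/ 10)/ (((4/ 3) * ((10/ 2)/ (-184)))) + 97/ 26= -1163/650 = -1.79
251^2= 63001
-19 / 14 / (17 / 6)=-57/119 = -0.48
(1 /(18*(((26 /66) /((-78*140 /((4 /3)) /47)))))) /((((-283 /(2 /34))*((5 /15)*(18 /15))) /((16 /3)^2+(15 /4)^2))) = 11782925/21707232 = 0.54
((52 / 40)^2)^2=28561/10000 = 2.86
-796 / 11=-72.36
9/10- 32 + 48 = 169/10 = 16.90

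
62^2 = 3844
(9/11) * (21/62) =189/682 = 0.28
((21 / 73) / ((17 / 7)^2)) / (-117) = -343/822783 = 0.00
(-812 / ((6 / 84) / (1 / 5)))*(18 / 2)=-102312/5 = -20462.40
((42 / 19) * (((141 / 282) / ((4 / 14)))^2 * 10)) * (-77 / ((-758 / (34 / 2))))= 6734805/57608 = 116.91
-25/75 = -1/3 = -0.33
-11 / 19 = -0.58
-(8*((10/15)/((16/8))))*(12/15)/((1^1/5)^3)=-800/3 = -266.67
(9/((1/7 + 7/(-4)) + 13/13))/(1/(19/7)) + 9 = -531/17 = -31.24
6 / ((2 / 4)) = 12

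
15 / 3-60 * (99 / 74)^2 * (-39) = 5740430/1369 = 4193.16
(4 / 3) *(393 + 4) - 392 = 412/3 = 137.33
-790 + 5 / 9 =-7105/9 = -789.44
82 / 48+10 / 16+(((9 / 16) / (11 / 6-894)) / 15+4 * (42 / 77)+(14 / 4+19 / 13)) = 870500999/91857480 = 9.48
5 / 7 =0.71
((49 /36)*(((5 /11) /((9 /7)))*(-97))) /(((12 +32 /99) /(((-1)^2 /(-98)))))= 679/17568 = 0.04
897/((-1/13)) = -11661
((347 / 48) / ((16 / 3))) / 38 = 347/9728 = 0.04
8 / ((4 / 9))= 18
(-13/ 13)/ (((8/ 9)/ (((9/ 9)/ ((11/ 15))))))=-135/88 = -1.53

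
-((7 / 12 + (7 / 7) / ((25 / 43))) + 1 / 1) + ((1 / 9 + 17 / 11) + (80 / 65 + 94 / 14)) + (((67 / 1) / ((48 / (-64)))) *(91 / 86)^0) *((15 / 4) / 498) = 420652291/74774700 = 5.63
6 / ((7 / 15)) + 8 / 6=298/21 = 14.19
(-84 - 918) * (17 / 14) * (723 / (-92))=6157791/644 = 9561.79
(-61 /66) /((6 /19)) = -1159/396 = -2.93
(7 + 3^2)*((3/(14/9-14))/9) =-3/7 = -0.43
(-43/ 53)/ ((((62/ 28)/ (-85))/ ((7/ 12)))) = 179095/9858 = 18.17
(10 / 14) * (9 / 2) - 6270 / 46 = -42855/322 = -133.09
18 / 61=0.30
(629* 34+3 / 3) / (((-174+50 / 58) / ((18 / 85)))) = -11164014/426785 = -26.16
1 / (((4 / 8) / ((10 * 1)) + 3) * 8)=5/122 = 0.04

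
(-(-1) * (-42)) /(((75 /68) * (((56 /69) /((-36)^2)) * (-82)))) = 760104/1025 = 741.56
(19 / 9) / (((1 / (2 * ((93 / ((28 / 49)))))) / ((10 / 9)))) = 20615/27 = 763.52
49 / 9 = 5.44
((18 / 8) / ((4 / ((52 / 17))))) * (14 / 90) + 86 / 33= 32243/11220 = 2.87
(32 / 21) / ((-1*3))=-0.51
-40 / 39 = -1.03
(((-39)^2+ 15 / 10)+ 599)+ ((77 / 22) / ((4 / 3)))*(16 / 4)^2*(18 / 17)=73643/34 = 2165.97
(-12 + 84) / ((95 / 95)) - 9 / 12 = 285/4 = 71.25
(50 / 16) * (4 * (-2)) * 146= -3650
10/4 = 5/2 = 2.50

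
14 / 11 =1.27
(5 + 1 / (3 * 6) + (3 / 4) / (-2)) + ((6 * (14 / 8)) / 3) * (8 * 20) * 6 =242257/72 = 3364.68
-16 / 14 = -8/7 = -1.14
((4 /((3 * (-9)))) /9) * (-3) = 4/81 = 0.05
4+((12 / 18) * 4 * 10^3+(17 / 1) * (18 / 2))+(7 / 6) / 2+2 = 11305/4 = 2826.25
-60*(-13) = 780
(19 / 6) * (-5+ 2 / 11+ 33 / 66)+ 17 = 439/132 = 3.33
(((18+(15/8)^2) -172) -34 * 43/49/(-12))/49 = -1392365/460992 = -3.02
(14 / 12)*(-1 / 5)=-7/30 = -0.23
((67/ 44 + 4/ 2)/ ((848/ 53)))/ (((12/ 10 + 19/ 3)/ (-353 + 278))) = -174375/79552 = -2.19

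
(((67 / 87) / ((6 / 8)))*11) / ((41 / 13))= 38324/10701 = 3.58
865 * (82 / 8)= 35465/4 = 8866.25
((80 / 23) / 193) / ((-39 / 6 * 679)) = -160/39183053 = 0.00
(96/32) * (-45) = -135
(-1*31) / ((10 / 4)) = -62/5 = -12.40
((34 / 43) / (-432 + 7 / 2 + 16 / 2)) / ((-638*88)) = 17/507583868 = 0.00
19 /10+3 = 49/10 = 4.90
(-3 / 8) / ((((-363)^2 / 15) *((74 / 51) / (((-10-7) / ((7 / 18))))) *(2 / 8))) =39015/7584038 = 0.01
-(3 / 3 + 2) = -3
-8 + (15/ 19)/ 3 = -147/19 = -7.74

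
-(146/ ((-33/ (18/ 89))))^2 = -767376/958441 = -0.80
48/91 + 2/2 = 139/91 = 1.53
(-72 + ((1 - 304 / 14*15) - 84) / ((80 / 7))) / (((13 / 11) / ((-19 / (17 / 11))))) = 19819679/17680 = 1121.02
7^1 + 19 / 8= 75/8 = 9.38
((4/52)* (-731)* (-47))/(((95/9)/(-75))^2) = 626156325/4693 = 133423.47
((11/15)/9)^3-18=-44285419/2460375 = -18.00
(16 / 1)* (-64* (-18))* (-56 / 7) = -147456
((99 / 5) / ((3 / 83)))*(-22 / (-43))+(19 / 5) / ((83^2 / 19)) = 83026577/296227 = 280.28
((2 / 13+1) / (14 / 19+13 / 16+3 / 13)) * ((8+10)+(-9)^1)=2736/469 = 5.83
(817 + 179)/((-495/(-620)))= 41168/33 = 1247.52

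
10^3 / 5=200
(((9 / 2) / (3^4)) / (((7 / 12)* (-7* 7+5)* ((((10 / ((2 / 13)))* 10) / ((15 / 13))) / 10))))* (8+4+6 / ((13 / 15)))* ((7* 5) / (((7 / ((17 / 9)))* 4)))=-3485/2030028 = 0.00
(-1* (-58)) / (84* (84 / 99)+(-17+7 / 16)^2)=163328/973179 = 0.17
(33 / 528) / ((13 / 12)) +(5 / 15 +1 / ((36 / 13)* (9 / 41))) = 2144/1053 = 2.04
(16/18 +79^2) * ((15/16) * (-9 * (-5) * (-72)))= -37919475/2 = -18959737.50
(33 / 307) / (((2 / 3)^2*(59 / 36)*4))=2673/72452 = 0.04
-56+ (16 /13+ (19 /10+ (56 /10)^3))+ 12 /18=1203281/9750 = 123.41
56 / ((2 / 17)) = 476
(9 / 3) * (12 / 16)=9/4 = 2.25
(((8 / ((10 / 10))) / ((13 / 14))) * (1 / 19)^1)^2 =12544/61009 = 0.21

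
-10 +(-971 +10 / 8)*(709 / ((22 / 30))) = -41253605/44 = -937581.93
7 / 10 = 0.70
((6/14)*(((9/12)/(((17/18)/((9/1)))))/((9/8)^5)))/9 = 16384/86751 = 0.19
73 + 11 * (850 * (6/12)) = 4748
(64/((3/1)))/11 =64/33 = 1.94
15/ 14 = 1.07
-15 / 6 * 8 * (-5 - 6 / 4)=130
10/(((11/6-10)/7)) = -60/7 = -8.57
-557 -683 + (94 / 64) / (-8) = -317487/256 = -1240.18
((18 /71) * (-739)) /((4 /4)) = -13302/71 = -187.35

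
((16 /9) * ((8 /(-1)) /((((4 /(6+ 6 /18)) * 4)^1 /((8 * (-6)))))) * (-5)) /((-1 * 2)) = 6080/9 = 675.56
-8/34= -4/17 = -0.24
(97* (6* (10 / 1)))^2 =33872400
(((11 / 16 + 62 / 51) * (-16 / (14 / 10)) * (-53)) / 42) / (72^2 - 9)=82309/15518790 = 0.01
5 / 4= 1.25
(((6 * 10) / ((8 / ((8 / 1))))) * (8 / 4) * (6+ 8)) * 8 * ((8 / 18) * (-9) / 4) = -13440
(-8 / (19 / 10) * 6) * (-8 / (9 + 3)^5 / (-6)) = -5/36936 = 0.00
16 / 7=2.29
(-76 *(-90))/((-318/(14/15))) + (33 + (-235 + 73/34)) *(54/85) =-2252225/15317 = -147.04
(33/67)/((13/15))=495/871 = 0.57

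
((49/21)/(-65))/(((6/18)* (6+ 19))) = -7/1625 = 0.00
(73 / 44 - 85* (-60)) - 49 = 222317/44 = 5052.66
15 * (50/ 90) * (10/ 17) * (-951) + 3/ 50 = -3962449/850 = -4661.70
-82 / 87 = -0.94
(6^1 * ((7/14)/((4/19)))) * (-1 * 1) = -57/4 = -14.25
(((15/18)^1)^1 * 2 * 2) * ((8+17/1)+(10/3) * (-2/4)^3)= 1475/18 = 81.94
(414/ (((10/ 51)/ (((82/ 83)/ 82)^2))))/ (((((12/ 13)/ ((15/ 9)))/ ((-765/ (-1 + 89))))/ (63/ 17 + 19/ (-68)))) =-159885765/9699712 = -16.48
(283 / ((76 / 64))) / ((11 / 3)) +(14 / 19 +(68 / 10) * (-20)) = -70.27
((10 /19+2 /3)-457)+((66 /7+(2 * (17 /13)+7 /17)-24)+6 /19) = -41182724/88179 = -467.04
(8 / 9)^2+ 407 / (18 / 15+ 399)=97633/54027 = 1.81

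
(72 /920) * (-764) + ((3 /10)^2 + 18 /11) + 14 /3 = -4052929/75900 = -53.40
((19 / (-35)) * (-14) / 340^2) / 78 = 19/22542000 = 0.00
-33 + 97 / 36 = -1091/36 = -30.31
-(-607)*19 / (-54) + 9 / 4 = -22823/108 = -211.32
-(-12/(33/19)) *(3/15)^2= 76/275 = 0.28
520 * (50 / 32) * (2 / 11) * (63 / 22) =102375/242 = 423.04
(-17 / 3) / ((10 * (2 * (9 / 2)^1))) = -17/270 = -0.06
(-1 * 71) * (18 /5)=-1278/5 = -255.60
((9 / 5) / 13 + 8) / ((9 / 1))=529/585 = 0.90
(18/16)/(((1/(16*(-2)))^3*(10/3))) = -55296/5 = -11059.20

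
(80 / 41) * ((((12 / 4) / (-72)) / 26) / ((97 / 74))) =-370/155103 = 0.00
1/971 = 1/971 = 0.00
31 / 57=0.54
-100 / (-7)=100/7 = 14.29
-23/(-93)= 23/93 = 0.25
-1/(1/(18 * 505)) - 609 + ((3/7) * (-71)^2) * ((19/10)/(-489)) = -110761369/11410 = -9707.39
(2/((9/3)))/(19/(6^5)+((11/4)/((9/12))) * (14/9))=5184/44371 = 0.12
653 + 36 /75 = 16337/25 = 653.48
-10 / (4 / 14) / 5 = -7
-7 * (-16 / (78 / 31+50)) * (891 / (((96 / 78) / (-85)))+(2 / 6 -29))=-641243897/4884 = -131294.82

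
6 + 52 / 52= 7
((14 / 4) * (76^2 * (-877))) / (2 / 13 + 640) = -6065332/219 = -27695.58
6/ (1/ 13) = 78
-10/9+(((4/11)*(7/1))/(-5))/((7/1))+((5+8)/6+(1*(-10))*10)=-98027/990 = -99.02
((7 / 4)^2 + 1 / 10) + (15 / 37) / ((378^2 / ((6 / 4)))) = 37153859/11748240 = 3.16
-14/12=-7/6 = -1.17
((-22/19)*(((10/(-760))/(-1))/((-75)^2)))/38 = -11/154327500 = 0.00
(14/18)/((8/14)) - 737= -735.64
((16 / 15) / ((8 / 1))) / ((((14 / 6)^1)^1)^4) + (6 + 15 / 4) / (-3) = -155849/48020 = -3.25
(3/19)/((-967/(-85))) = 255/18373 = 0.01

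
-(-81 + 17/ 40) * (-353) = -1137719/40 = -28442.98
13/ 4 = 3.25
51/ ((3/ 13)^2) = 2873/3 = 957.67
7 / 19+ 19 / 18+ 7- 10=-539/342 = -1.58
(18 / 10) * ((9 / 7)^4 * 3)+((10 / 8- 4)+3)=15.01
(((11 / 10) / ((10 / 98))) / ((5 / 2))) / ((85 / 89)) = 47971/10625 = 4.51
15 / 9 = 5/3 = 1.67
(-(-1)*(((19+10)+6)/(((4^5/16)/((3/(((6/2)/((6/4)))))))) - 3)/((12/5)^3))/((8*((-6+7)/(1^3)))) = -3875/196608 = -0.02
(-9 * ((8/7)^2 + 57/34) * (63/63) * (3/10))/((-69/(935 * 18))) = 1964.23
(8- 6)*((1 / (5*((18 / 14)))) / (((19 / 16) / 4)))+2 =2606/855 = 3.05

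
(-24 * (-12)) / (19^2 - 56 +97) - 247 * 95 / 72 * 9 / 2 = -1571387/1072 = -1465.85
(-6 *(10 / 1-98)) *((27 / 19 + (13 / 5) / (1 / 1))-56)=-2607264/95 = -27444.88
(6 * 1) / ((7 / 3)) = 18/7 = 2.57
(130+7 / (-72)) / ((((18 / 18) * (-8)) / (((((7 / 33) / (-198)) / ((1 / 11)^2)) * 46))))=1505833/15552 = 96.83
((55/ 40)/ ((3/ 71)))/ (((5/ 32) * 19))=3124/285 = 10.96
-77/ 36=-2.14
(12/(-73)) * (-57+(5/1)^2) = 384/73 = 5.26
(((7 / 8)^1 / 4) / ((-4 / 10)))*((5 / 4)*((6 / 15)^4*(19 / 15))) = -133/6000 = -0.02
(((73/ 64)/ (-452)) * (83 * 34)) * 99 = -10197297/14464 = -705.01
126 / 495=14/55 = 0.25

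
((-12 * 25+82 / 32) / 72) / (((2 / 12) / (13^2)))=-804271/192 = -4188.91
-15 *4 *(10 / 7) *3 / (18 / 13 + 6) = -975/28 = -34.82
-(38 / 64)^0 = -1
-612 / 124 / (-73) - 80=-180887/2263 = -79.93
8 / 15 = 0.53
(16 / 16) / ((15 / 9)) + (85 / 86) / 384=99497/165120 = 0.60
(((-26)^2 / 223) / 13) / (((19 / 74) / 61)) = 55.40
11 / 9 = 1.22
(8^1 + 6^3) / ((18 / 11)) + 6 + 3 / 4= 5171/36 = 143.64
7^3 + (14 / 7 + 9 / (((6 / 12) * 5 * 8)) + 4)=349.45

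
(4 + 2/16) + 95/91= 3763/728 = 5.17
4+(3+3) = 10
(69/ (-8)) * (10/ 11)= -7.84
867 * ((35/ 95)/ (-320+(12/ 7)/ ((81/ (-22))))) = -1147041/1150792 = -1.00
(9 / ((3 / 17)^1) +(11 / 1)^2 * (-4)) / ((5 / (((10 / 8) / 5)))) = -433/20 = -21.65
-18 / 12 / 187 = -0.01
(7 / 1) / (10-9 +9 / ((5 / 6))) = 35/59 = 0.59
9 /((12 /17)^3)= 4913/192 = 25.59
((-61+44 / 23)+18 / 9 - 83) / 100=-1.40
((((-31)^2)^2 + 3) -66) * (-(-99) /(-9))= -10158038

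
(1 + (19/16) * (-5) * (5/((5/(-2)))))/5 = 2.58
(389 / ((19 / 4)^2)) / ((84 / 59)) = 91804/7581 = 12.11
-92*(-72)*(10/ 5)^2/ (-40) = -3312/5 = -662.40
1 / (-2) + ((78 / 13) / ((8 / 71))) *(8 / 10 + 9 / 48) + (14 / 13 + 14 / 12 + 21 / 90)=45395/832 = 54.56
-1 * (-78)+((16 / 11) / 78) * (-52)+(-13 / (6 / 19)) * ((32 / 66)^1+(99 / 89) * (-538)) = 217572131/8811 = 24693.24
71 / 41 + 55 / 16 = 3391/656 = 5.17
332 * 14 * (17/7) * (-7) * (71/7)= -801448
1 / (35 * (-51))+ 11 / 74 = 0.15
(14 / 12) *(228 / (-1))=-266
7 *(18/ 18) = 7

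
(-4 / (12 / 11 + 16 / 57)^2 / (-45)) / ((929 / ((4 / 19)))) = 2299/214715125 = 0.00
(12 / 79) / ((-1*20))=-3/395 = -0.01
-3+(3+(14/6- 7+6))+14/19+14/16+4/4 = 1799/456 = 3.95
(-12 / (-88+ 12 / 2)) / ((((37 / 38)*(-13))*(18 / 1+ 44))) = -114/611351 = 0.00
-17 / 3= -5.67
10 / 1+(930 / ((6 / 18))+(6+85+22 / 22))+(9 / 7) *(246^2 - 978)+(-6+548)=559880/7 = 79982.86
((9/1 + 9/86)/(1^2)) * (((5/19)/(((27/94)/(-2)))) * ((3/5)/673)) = -8178/549841 = -0.01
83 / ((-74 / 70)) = -2905/37 = -78.51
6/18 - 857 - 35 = -2675/3 = -891.67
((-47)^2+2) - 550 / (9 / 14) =12199/9 = 1355.44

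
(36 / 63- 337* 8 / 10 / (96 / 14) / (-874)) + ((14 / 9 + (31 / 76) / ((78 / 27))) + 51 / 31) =878351651/221899860 = 3.96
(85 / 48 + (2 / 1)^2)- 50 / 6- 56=-937/16 = -58.56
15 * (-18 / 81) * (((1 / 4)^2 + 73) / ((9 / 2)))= -5845/108 = -54.12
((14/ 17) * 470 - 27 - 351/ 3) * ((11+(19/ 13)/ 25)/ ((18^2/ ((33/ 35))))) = 13612874/1740375 = 7.82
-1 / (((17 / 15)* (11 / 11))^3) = -3375/4913 = -0.69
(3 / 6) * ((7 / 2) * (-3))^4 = 6077.53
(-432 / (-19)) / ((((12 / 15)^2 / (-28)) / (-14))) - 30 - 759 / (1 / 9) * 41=-5057319/19 = -266174.68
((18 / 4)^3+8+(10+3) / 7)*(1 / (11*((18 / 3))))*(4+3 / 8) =9425/1408 = 6.69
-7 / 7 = -1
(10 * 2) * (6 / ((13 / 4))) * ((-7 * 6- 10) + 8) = -21120/13 = -1624.62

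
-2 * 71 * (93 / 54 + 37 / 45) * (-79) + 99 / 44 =5138249/180 = 28545.83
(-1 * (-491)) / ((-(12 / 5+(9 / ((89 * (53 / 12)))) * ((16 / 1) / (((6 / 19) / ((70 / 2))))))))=-11580235/1014204 = -11.42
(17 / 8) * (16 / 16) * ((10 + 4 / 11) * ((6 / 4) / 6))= 5.51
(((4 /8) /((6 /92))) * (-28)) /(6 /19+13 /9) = -5244/43 = -121.95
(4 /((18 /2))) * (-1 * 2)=-8/9 = -0.89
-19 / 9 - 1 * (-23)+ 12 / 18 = 194/9 = 21.56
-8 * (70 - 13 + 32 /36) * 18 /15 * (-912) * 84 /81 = 70956032/135 = 525600.24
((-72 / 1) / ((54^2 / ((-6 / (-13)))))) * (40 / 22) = -80/3861 = -0.02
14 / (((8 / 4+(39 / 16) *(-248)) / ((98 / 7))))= -0.33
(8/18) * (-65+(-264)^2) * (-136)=-4208807.11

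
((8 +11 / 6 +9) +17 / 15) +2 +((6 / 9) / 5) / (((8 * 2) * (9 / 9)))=879/40 = 21.98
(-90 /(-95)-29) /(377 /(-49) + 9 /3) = 26117/4370 = 5.98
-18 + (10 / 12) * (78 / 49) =-817/49 = -16.67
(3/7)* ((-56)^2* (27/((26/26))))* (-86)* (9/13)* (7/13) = -1163363.22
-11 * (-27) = 297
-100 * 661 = -66100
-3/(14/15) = -45/14 = -3.21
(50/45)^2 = 100/81 = 1.23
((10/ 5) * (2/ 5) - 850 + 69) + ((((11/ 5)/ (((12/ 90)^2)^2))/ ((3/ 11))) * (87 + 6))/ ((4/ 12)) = 569620709/80 = 7120258.86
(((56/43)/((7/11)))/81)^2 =7744/12131289 = 0.00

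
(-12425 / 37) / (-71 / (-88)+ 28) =-218680/18759 = -11.66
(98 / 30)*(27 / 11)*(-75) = -6615/11 = -601.36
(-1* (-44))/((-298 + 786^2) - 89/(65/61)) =2860/40131941 = 0.00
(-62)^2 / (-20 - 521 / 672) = -2583168/13961 = -185.03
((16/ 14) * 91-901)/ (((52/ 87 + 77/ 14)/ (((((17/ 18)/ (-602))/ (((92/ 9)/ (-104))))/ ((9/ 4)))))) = -20431892/22035909 = -0.93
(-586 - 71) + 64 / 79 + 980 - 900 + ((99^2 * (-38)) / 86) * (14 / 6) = -36283686/3397 = -10681.10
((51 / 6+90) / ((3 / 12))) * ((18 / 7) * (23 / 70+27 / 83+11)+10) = 320216014/20335 = 15747.04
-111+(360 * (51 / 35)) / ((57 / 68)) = 68469/133 = 514.80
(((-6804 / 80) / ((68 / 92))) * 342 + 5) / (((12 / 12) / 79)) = -3108502.69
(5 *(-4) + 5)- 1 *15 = -30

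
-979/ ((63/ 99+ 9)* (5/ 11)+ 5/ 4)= -473836/2725 = -173.88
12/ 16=3/4 = 0.75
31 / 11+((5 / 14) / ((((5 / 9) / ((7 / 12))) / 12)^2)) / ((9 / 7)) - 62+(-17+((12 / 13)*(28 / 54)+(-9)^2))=635737/12870 = 49.40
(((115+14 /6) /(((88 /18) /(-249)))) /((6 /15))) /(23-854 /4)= 9960/127 = 78.43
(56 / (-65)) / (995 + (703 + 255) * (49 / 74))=-1036/1959295 = 0.00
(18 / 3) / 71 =6/71 = 0.08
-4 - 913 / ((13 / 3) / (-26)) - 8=5466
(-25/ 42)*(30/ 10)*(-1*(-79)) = -1975/14 = -141.07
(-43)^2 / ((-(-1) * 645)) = 43/15 = 2.87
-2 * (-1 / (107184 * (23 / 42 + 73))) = 1/3941564 = 0.00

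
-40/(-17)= 40/17 = 2.35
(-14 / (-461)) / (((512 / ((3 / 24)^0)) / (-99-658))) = -0.04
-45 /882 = -5/98 = -0.05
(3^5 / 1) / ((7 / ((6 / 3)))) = 486/7 = 69.43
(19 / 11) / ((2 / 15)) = 285/22 = 12.95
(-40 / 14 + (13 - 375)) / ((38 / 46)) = -58742/133 = -441.67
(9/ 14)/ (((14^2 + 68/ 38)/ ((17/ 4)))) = 2907/210448 = 0.01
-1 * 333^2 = -110889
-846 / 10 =-423/5 = -84.60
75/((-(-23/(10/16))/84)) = 7875/46 = 171.20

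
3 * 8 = 24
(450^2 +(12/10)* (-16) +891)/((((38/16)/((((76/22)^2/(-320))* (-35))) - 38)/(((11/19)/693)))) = -338953/72180 = -4.70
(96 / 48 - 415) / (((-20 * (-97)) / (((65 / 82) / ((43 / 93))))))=-499317/1368088 = -0.36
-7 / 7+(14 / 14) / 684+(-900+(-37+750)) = -128591/684 = -188.00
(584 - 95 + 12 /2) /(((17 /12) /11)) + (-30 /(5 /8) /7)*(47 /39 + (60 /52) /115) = 3835.20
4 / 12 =0.33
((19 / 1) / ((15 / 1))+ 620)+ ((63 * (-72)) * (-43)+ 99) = 2936524/15 = 195768.27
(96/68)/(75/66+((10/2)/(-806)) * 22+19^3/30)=1595880/259580837 = 0.01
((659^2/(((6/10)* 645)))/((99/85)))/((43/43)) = 36913885/38313 = 963.48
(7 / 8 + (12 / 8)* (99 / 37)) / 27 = 1447/7992 = 0.18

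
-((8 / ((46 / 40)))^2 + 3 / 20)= -513587/10580 = -48.54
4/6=2/3 = 0.67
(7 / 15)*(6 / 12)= 7/30 = 0.23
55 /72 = 0.76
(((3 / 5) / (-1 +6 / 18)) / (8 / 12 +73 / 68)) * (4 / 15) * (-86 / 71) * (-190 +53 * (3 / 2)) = -11631672/630125 = -18.46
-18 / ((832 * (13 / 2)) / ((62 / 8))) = -279/10816 = -0.03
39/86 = 0.45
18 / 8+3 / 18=2.42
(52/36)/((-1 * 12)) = -13/108 = -0.12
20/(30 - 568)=-10/269 = -0.04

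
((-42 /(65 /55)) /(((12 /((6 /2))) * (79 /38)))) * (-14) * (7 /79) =5.30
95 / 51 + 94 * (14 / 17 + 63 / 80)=312731/2040 = 153.30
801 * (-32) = -25632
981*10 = 9810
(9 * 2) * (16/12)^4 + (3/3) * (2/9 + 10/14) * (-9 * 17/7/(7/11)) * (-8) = 969992/3087 = 314.22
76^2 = 5776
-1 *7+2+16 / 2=3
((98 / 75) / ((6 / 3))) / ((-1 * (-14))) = 7/150 = 0.05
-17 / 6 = -2.83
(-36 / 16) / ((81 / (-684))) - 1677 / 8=-1525/8 = -190.62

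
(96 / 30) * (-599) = -1916.80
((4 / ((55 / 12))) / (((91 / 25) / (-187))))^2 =16646400/8281 = 2010.19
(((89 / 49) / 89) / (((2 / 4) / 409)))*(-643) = -525974/49 = -10734.16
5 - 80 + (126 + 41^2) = 1732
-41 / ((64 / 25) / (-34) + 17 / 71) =-1237175/4953 = -249.78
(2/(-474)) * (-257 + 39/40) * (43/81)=440363/767880 = 0.57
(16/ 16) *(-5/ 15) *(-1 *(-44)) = -44/3 = -14.67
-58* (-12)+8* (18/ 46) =699.13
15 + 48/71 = 1113/71 = 15.68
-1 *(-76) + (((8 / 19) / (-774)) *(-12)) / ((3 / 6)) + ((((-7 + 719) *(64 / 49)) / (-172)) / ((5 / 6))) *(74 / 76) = 41851924/600495 = 69.70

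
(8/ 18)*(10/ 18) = 20/81 = 0.25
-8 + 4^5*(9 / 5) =9176/5 = 1835.20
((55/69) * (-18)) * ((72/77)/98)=-1080/7889 = -0.14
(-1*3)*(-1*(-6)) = -18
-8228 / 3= -2742.67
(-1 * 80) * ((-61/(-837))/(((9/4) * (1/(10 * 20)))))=-3904000/7533 = -518.25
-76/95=-4/5 = -0.80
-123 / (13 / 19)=-2337/13 = -179.77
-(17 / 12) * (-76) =323/3 = 107.67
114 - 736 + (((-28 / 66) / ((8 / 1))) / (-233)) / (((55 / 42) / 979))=-15937499/25630 = -621.83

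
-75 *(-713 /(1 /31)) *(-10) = -16577250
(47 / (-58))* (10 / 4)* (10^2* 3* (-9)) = 158625/29 = 5469.83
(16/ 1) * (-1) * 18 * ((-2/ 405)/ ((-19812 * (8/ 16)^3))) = -128/222885 = 0.00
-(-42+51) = -9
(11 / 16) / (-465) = -11/7440 = 0.00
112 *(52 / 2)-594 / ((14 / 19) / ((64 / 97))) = 2380.11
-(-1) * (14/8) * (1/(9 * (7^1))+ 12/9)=85/36 = 2.36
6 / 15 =2/5 = 0.40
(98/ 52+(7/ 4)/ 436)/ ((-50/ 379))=-16228401/1133600 = -14.32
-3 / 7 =-0.43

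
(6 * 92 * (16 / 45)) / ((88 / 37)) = 13616/165 = 82.52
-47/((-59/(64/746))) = 1504/22007 = 0.07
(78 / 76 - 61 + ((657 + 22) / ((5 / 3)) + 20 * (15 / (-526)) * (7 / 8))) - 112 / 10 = 33552583/99940 = 335.73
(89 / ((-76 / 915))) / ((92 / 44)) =-895785/1748 = -512.46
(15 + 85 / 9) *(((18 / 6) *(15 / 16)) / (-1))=-275/4 = -68.75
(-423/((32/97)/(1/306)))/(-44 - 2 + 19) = 0.16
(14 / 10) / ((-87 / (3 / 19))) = -7/2755 = 0.00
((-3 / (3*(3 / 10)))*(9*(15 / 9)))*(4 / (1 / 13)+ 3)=-2750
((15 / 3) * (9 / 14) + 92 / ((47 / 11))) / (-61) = -0.41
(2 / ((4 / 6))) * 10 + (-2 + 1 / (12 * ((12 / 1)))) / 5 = 21313/720 = 29.60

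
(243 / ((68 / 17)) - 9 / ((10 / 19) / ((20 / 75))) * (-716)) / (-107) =-332571/10700 = -31.08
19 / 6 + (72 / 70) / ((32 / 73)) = 4631/840 = 5.51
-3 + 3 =0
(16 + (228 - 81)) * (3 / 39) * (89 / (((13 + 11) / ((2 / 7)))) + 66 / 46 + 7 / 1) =229993/1932 = 119.04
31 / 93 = 1/3 = 0.33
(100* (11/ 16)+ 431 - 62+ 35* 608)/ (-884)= -86871/3536 = -24.57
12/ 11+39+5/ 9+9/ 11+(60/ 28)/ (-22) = 41.37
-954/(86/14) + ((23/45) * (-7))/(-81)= -24334387/156735 = -155.26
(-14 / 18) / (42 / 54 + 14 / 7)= -7/25 = -0.28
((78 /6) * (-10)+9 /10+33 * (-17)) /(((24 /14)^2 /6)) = -1408.95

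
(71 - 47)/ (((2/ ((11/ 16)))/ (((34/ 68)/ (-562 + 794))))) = 33/1856 = 0.02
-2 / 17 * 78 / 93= -52/527 = -0.10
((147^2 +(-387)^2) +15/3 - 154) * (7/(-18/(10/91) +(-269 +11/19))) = -113867285/41061 = -2773.12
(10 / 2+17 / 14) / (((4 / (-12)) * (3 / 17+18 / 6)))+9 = 263/84 = 3.13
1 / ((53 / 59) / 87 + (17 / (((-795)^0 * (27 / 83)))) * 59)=46197/142439516 = 0.00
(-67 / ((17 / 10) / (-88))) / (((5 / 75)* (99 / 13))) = 348400/51 = 6831.37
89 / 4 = 22.25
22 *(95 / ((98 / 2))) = 2090/49 = 42.65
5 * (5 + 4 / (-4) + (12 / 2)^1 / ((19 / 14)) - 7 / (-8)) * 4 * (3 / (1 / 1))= 21195/38 = 557.76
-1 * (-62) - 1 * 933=-871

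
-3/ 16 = -0.19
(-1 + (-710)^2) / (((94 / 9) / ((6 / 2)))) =13610673/94 = 144794.39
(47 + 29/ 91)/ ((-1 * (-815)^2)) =-4306/60444475 = 0.00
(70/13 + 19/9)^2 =56.19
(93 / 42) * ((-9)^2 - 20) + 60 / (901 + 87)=467287/3458 = 135.13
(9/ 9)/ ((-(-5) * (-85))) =-1/425 = 0.00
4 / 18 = 2/9 = 0.22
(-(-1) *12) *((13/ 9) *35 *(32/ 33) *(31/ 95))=191.97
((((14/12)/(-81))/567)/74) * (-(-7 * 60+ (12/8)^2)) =-557/3884112 = 0.00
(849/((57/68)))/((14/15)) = 1085.19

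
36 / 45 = 4/5 = 0.80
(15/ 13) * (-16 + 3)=-15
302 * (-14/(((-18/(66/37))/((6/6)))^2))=-511588/12321 = -41.52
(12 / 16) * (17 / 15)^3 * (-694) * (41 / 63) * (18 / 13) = -69897251/102375 = -682.76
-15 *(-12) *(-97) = -17460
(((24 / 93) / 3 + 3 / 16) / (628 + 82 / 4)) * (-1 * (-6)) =407/160828 = 0.00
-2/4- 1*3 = -7/2 = -3.50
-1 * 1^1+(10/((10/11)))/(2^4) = -5/16 = -0.31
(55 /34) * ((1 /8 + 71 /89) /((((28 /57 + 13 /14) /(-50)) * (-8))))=32767875/4986848 = 6.57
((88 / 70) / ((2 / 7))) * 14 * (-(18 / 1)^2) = -99792/5 = -19958.40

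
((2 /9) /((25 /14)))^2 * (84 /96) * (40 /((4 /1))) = 0.14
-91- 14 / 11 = -1015/11 = -92.27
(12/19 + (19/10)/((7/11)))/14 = 4811/18620 = 0.26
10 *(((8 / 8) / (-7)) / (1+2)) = -10/21 = -0.48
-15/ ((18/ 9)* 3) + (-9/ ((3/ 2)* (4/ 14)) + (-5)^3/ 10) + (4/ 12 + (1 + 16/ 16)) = -33.67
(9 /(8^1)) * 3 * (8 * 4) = 108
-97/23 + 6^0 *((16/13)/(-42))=-26665/6279 = -4.25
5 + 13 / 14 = 83/14 = 5.93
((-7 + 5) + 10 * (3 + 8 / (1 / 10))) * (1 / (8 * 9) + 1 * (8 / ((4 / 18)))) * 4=119278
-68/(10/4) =-136/5 = -27.20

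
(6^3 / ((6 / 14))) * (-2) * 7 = -7056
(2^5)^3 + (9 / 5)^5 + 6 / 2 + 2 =102474674/3125 = 32791.90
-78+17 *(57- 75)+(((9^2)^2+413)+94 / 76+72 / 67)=16784025/2546 = 6592.31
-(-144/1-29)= 173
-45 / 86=-0.52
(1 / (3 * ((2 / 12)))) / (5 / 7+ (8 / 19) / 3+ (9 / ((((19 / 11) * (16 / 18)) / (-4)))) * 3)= -1596/55451 = -0.03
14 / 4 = 7/2 = 3.50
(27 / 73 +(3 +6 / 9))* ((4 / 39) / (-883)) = -272/580131 = 0.00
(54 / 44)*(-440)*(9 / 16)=-1215/4 = -303.75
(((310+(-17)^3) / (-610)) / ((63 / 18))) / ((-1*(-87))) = 0.02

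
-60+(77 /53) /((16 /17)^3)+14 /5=-55.46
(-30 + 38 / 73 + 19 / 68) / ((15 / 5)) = -144949/14892 = -9.73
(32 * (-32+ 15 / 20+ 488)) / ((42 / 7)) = 2436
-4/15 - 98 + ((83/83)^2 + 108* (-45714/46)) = -37061897/345 = -107425.79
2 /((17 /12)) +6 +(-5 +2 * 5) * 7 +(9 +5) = 959/17 = 56.41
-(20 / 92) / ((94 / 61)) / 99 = -305/214038 = 0.00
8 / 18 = 0.44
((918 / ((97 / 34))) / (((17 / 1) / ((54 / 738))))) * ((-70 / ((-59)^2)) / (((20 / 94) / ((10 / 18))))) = -1006740/13843937 = -0.07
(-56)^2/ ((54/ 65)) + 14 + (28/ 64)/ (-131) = 214416419/56592 = 3788.81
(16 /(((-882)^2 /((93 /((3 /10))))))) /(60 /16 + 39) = 4960/33256251 = 0.00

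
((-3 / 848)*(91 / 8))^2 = 74529/46022656 = 0.00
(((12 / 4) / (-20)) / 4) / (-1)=3/80 = 0.04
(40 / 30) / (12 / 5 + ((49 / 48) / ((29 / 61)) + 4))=9280/59489 = 0.16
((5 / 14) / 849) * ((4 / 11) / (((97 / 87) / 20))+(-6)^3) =-186260/2113727 = -0.09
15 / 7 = 2.14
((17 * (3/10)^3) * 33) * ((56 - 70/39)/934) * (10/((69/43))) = 76494033/13963300 = 5.48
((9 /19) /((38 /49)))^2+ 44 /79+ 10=10.93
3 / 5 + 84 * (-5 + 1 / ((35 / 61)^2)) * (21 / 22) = -43107/275 = -156.75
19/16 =1.19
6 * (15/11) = 90/11 = 8.18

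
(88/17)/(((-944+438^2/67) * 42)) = 737/11477193 = 0.00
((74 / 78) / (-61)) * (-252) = 3108/793 = 3.92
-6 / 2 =-3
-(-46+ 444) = -398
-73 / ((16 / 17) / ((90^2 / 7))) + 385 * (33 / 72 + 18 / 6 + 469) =15480455/168 = 92145.57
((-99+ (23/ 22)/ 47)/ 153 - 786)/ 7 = -17778445/158202 = -112.38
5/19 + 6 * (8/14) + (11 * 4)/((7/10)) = 8851/133 = 66.55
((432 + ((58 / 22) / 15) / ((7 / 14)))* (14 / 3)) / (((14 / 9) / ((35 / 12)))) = 249683/66 = 3783.08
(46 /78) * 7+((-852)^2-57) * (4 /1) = 2903392.13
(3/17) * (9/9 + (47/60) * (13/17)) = 1631/5780 = 0.28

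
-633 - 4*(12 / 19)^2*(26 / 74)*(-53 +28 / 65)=-40306713/66785 = -603.53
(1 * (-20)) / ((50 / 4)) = -8/5 = -1.60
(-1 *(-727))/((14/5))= 3635/14 = 259.64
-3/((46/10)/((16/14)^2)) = -960/1127 = -0.85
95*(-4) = -380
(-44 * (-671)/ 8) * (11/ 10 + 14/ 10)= 36905/4 = 9226.25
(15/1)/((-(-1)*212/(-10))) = -75/106 = -0.71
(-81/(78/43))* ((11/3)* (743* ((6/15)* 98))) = -309969198/65 = -4768756.89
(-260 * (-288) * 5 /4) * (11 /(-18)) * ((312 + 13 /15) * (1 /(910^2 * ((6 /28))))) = -31768/315 = -100.85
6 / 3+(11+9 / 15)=68/5 = 13.60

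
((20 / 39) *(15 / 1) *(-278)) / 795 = -5560/2067 = -2.69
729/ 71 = 10.27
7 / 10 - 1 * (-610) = 6107/10 = 610.70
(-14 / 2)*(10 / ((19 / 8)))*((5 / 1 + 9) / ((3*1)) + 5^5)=-5257840/57 = -92242.81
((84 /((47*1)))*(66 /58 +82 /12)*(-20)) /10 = -38836/1363 = -28.49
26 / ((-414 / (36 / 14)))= -26/161 = -0.16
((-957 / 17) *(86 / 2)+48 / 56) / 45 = -6399/119 = -53.77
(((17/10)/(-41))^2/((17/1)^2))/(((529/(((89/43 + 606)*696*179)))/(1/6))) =135729077/955942675 = 0.14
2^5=32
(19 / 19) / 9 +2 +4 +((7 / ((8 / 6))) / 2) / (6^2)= 6.18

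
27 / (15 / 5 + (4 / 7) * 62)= 189/269 = 0.70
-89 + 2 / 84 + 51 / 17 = -3611/42 = -85.98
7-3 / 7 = 46/7 = 6.57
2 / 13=0.15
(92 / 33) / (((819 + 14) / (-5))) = -460/27489 = -0.02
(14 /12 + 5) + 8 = 85/6 = 14.17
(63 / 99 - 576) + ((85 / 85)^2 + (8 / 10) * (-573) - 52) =-59662/55 = -1084.76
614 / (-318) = -307/159 = -1.93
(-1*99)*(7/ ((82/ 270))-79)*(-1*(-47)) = 260341.02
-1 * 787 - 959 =-1746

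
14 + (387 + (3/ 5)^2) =10034/25 = 401.36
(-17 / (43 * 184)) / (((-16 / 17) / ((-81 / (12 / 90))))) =-1.39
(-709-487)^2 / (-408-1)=-1430416/409 = -3497.35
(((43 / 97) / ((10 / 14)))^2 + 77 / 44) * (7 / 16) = 14062853/15054400 = 0.93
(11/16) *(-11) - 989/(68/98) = -389745/272 = -1432.89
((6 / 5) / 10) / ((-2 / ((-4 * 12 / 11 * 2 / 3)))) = 48/275 = 0.17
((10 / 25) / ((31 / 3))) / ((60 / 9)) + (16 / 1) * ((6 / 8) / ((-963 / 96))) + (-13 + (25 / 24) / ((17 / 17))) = -26168719/1990200 = -13.15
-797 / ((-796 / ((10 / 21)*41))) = 163385/8358 = 19.55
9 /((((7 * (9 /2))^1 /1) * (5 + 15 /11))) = 11/245 = 0.04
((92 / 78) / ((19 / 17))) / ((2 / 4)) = 1564/741 = 2.11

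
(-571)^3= -186169411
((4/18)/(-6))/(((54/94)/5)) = -235/729 = -0.32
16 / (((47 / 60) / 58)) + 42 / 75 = 1392658/1175 = 1185.24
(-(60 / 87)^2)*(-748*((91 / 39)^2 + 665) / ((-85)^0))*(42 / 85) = 297355520/2523 = 117857.92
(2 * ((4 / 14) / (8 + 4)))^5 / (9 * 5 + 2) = 1/191952747 = 0.00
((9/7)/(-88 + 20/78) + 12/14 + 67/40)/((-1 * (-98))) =172297/6707120 = 0.03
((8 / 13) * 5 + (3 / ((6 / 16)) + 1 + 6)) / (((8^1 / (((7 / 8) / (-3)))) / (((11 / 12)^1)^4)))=-24084445/51757056 = -0.47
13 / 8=1.62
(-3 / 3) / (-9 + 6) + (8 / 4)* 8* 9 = 433/3 = 144.33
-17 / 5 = -3.40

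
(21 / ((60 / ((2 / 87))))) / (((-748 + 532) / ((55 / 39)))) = -77/1465776 = 0.00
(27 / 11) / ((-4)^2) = 27/176 = 0.15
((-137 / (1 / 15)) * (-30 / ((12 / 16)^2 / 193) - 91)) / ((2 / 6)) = 64019415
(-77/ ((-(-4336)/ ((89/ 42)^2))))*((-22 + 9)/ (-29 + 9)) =-1132703/21853440 = -0.05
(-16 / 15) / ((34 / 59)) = -472/255 = -1.85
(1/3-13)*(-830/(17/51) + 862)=61864/3 = 20621.33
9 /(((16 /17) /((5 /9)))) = 5.31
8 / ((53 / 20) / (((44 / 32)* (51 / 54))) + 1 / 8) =59840/16199 = 3.69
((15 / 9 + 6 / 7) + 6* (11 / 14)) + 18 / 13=8.62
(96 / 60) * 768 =6144/5 = 1228.80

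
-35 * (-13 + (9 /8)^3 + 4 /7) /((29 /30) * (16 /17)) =50287275/118784 = 423.35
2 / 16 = 1/8 = 0.12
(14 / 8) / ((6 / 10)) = 2.92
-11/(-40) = 11/40 = 0.28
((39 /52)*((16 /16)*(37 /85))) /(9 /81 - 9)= -999/27200 = -0.04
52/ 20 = 13/5 = 2.60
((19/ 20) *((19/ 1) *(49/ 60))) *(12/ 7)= 2527/100 = 25.27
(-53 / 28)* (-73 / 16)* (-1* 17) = -146.81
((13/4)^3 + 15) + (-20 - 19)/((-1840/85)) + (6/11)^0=76735/1472 = 52.13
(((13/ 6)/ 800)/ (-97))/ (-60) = 13/27936000 = 0.00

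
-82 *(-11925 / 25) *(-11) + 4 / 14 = -3011776/7 = -430253.71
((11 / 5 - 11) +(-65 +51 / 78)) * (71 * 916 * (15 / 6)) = -154606831/13 = -11892833.15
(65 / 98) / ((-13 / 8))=-20/49 = -0.41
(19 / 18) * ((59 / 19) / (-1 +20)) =59/342 = 0.17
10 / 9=1.11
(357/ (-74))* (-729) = 260253/74 = 3516.93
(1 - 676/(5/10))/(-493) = 1351/493 = 2.74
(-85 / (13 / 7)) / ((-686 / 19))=1615/1274 = 1.27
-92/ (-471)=92/471 = 0.20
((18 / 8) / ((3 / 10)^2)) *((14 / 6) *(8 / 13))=1400/39 = 35.90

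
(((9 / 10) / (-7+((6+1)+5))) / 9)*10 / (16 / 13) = 13/80 = 0.16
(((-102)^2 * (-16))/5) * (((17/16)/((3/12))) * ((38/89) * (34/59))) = -914053824/26255 = -34814.47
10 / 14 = 5/7 = 0.71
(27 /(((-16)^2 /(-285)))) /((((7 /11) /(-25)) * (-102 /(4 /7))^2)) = 235125/6344128 = 0.04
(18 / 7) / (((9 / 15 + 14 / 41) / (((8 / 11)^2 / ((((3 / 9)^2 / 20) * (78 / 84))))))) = 85017600/303589 = 280.04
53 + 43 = 96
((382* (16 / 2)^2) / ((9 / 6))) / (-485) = -48896/1455 = -33.61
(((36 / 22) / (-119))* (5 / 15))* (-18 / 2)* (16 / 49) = 864/64141 = 0.01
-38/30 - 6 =-109/15 = -7.27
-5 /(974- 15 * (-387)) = -5/6779 = 0.00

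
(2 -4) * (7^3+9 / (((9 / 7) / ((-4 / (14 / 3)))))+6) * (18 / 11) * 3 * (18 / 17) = -666792/187 = -3565.73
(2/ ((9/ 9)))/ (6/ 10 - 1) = -5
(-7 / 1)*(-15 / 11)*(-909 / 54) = -3535/22 = -160.68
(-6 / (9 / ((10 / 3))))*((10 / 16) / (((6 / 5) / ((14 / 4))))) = -875/216 = -4.05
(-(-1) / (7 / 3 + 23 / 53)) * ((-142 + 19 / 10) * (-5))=222759/880 = 253.14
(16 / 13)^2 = 256/169 = 1.51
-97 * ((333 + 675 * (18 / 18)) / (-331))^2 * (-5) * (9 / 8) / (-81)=-6844320/109561 = -62.47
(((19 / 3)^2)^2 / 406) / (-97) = -130321/3189942 = -0.04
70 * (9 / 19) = 630/19 = 33.16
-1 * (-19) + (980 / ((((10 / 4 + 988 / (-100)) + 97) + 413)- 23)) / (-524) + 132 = 474355911/3141511 = 151.00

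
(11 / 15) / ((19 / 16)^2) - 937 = -5071039/5415 = -936.48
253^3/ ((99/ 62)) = 91276834/9 = 10141870.44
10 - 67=-57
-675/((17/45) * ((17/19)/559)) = -322612875/289 = -1116307.53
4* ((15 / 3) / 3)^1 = 20/3 = 6.67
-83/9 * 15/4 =-415/12 = -34.58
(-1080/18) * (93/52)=-1395/13 = -107.31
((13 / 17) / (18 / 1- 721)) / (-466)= 13/5569166 = 0.00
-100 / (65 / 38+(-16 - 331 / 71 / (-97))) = 26170600/3727063 = 7.02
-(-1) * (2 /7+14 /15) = 128/105 = 1.22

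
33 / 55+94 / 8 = 247/20 = 12.35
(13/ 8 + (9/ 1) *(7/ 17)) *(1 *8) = 725/17 = 42.65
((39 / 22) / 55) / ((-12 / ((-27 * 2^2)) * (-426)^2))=39/24398440 = 0.00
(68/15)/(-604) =-0.01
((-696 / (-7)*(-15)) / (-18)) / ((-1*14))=-290/49 = -5.92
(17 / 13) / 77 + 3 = 3020/1001 = 3.02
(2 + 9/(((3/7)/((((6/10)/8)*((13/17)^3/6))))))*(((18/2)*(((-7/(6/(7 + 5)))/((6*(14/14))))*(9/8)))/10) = -157289013/31443200 = -5.00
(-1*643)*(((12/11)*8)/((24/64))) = -164608/11 = -14964.36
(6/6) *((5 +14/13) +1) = 7.08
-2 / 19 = -0.11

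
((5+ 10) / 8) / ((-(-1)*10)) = 3/16 = 0.19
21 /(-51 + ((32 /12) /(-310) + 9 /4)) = -39060/90691 = -0.43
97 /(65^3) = 97/274625 = 0.00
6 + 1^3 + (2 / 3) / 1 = 23/3 = 7.67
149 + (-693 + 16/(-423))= -230128/423 = -544.04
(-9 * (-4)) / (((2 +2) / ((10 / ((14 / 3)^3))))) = 1215/1372 = 0.89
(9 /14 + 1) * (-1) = -1.64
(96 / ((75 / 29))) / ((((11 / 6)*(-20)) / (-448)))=623616/1375 = 453.54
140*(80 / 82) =136.59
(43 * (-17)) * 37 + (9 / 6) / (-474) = -8546853/316 = -27047.00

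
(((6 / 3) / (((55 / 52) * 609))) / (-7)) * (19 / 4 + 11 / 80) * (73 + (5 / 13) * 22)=-138023/781550 = -0.18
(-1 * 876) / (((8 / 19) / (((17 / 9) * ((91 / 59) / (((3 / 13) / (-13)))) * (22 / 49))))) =569833693/3717 = 153304.73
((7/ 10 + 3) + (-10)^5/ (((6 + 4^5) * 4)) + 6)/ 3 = -5003/1030 = -4.86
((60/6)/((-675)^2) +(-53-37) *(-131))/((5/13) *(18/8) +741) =15.89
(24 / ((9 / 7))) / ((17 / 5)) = 280/51 = 5.49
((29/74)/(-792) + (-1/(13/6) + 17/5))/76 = 11192243/289523520 = 0.04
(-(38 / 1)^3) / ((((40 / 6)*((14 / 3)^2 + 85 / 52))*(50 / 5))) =-9630036/273925 = -35.16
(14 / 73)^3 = 2744/389017 = 0.01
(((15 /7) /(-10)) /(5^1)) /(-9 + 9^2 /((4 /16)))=-1/7350 = 0.00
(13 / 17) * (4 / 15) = 52/255 = 0.20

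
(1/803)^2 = 1/644809 = 0.00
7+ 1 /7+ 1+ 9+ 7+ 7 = 218/7 = 31.14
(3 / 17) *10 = 30/17 = 1.76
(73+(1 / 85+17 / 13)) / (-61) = -82123/67405 = -1.22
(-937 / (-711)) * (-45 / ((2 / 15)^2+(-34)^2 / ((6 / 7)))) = -1054125/23972866 = -0.04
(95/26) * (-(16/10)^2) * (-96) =58368/65 = 897.97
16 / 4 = 4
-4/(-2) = 2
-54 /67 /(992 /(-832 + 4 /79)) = 443637/656332 = 0.68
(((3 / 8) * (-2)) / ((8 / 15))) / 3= -15/32 = -0.47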